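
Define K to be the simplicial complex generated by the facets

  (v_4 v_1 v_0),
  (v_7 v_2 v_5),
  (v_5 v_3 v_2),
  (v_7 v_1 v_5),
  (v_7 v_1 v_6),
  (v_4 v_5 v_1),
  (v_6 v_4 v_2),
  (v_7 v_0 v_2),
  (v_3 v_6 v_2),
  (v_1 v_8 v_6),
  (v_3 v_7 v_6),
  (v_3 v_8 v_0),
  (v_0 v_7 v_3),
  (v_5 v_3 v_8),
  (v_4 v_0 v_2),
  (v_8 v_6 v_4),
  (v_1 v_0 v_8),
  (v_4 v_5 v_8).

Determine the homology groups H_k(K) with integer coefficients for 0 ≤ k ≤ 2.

H_0 ≅ Z,  H_1 ≅ Z ⊕ Z/2Z,  H_2 = 0.

Fix the vertex order v_0 < v_1 < v_2 < v_3 < v_4 < v_5 < v_6 < v_7 < v_8 and write every simplex with vertices in increasing order. Then dim K = 2 and the simplices of K are:

  0-simplices (9): [v_0], [v_1], [v_2], [v_3], [v_4], [v_5], [v_6], [v_7], [v_8]
  1-simplices (27): (27 of them)
  2-simplices (18): (18 of them)

giving chain groups C_0 ≅ Z^9, C_1 ≅ Z^27, C_2 ≅ Z^18.

Boundary ∂_1: C_1 → C_0 sends each edge [p,q] (with p < q) to q − p.
The 9×27 boundary matrix has rank 8 and Smith normal form diag(1,1,1,1,1,1,1,1).

The boundary map ∂_2: C_2 → C_1 sends each 2-simplex [p,q,r] to [q,r] − [p,r] + [p,q]. For instance
  ∂[v_2,v_3,v_5] = [v_3,v_5] − [v_2,v_5] + [v_2,v_3],
  ∂[v_0,v_3,v_7] = [v_3,v_7] − [v_0,v_7] + [v_0,v_3].
The resulting 27×18 matrix has rank 18, and its Smith normal form has invariant factors (1,1,1,1,1,1,1,1,1,1,1,1,1,1,1,1,1,2).

Now H_k = ker ∂_k / im ∂_{k+1}, so:

  H_0: rank C_0 − rank ∂_1 = 9 − 8 = 1, and the invariant factors of ∂_1 are all 1, so H_0 ≅ Z.
  H_1: rank ker ∂_1 − rank ∂_2 = (27 − 8) − 18 = 1, and ∂_2 has invariant factor 2 > 1, so H_1 ≅ Z ⊕ Z/2Z.
  H_2: rank ker ∂_2 − rank ∂_3 = (18 − 18) − 0 = 0, and there is no ∂_3, so H_2 ≅ 0.

(K is a triangulation of the Klein bottle.)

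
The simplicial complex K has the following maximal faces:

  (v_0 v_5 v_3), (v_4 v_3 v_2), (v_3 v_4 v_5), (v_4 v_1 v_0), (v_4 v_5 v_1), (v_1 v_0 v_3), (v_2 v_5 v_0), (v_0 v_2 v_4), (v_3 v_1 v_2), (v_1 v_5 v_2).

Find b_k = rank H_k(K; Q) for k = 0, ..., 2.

Take the total order v_0 < v_1 < v_2 < v_3 < v_4 < v_5 on the vertex set. Then K (dimension 2) consists of the simplices:

  0-simplices (6): [v_0], [v_1], [v_2], [v_3], [v_4], [v_5]
  1-simplices (15): (15 of them)
  2-simplices (10): [v_0,v_1,v_3], [v_0,v_1,v_4], [v_0,v_2,v_4], [v_0,v_2,v_5], [v_0,v_3,v_5], [v_1,v_2,v_3], [v_1,v_2,v_5], [v_1,v_4,v_5], [v_2,v_3,v_4], [v_3,v_4,v_5]

so the chain groups are C_0 ≅ Z^6, C_1 ≅ Z^15, C_2 ≅ Z^10.

Boundary ∂_1: C_1 → C_0 is given by ∂[p,q] = [q] − [p].
As a 6×15 matrix over Z this has rank 5, with invariant factors (1,1,1,1,1).

∂_2: C_2 → C_1 acts by ∂[p,q,r] = [q,r] − [p,r] + [p,q]. For instance
  ∂[v_2,v_3,v_4] = [v_3,v_4] − [v_2,v_4] + [v_2,v_3],
  ∂[v_0,v_1,v_4] = [v_1,v_4] − [v_0,v_4] + [v_0,v_1].
The resulting 15×10 matrix has rank 10, and its Smith normal form has invariant factors (1,1,1,1,1,1,1,1,1,2).

Reading off H_k = ker ∂_k / im ∂_{k+1}:

  H_0: rank C_0 − rank ∂_1 = 6 − 5 = 1, and the invariant factors of ∂_1 are all 1, so H_0 ≅ Z.
  H_1: rank ker ∂_1 − rank ∂_2 = (15 − 5) − 10 = 0, and ∂_2 has invariant factor 2 > 1, so H_1 ≅ Z/2.
  H_2: rank ker ∂_2 − rank ∂_3 = (10 − 10) − 0 = 0, and there is no ∂_3, so H_2 ≅ 0.

(K is a triangulation of the real projective plane RP^2.)

Hence the Betti numbers are b_0 = 1, b_1 = 0, b_2 = 0.

b_0 = 1, b_1 = 0, b_2 = 0.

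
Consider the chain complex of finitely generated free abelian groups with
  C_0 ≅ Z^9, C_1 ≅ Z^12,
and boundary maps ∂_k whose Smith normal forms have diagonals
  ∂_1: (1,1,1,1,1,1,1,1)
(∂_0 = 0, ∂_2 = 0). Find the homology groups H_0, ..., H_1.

H_0: b_0 = 9 − 0 − 8 = 1; torsion from ∂_1 factors > 1: none. So H_0 = Z.
H_1: b_1 = 12 − 8 − 0 = 4; torsion from ∂_2 factors > 1: none. So H_1 = Z^4.

H_0 = Z,  H_1 = Z^4.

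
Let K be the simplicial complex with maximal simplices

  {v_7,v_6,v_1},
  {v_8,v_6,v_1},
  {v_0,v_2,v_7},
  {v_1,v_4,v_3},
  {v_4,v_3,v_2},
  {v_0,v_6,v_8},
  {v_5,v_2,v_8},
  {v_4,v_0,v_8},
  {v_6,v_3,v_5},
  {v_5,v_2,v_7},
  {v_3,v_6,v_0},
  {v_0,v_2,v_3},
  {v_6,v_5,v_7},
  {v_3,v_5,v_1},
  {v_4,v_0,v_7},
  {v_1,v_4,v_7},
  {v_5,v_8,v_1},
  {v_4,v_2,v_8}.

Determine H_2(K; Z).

H_2 ≅ 0.

Order the vertices as v_0 < v_1 < v_2 < v_3 < v_4 < v_5 < v_6 < v_7 < v_8. Listing each simplex with vertices in this order, K has dimension 2 with simplices:

  0-simplices (9): [v_0], [v_1], [v_2], [v_3], [v_4], [v_5], [v_6], [v_7], [v_8]
  1-simplices (27): (27 of them)
  2-simplices (18): (18 of them)

Hence C_0 ≅ Z^9, C_1 ≅ Z^27, C_2 ≅ Z^18.

∂_1: C_1 → C_0 sends each edge [p,q] (with p < q) to q − p. For instance
  ∂[v_0,v_7] = [v_7] − [v_0].
The resulting 9×27 matrix has rank 8, and its Smith normal form has invariant factors (1,1,1,1,1,1,1,1).

Boundary ∂_2: C_2 → C_1 sends each 2-simplex [p,q,r] to [q,r] − [p,r] + [p,q]. For instance
  ∂[v_0,v_4,v_7] = [v_4,v_7] − [v_0,v_7] + [v_0,v_4],
  ∂[v_3,v_5,v_6] = [v_5,v_6] − [v_3,v_6] + [v_3,v_5].
The 27×18 boundary matrix has rank 18 and Smith normal form diag(1,1,1,1,1,1,1,1,1,1,1,1,1,1,1,1,1,2).

Reading off H_k = ker ∂_k / im ∂_{k+1}:

  H_2: rank ker ∂_2 − rank ∂_3 = (18 − 18) − 0 = 0, and there is no ∂_3, so H_2 = 0.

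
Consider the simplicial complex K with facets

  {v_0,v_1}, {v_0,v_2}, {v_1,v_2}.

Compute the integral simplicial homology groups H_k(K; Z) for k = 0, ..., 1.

We work with the vertex ordering v_0 < v_1 < v_2. The simplices of K, each written with vertices in increasing order, are:

  0-simplices (3): [v_0], [v_1], [v_2]
  1-simplices (3): [v_0,v_1], [v_0,v_2], [v_1,v_2]

Hence C_0 ≅ Z^3, C_1 ≅ Z^3.

∂_1: C_1 → C_0 sends each edge [p,q] (with p < q) to q − p.
The 3×3 boundary matrix has rank 2 and Smith normal form diag(1,1).

Reading off H_k = ker ∂_k / im ∂_{k+1}:

  H_0: rank C_0 − rank ∂_1 = 3 − 2 = 1, and the invariant factors of ∂_1 are all 1, so H_0 ≅ Z.
  H_1: rank ker ∂_1 − rank ∂_2 = (3 − 2) − 0 = 1, and there is no ∂_2, so H_1 ≅ Z.

H_0 = Z,  H_1 = Z.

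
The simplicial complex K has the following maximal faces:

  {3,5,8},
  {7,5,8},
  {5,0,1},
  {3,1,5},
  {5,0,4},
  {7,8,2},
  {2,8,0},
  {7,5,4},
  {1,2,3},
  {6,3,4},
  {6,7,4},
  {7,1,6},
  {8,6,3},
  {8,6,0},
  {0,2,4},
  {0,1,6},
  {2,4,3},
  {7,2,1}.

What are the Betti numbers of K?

Fix the vertex order 0 < 1 < 2 < 3 < 4 < 5 < 6 < 7 < 8 and write every simplex with vertices in increasing order. Then dim K = 2 and the simplices of K are:

  0-simplices (9): [0], [1], [2], [3], [4], [5], [6], [7], [8]
  1-simplices (27): (27 of them)
  2-simplices (18): [0,1,5], [0,1,6], [0,2,4], [0,2,8], [0,4,5], [0,6,8], [1,2,3], [1,2,7], [1,3,5], [1,6,7], [2,3,4], [2,7,8], [3,4,6], [3,5,8], [3,6,8], [4,5,7], [4,6,7], [5,7,8]

so the chain groups are C_0 ≅ Z^9, C_1 ≅ Z^27, C_2 ≅ Z^18.

The boundary map ∂_1: C_1 → C_0 is given by ∂[p,q] = [q] − [p].
The 9×27 boundary matrix has rank 8 and Smith normal form diag(1,1,1,1,1,1,1,1).

The boundary map ∂_2: C_2 → C_1 acts by ∂[p,q,r] = [q,r] − [p,r] + [p,q]. For instance
  ∂[0,1,5] = [1,5] − [0,5] + [0,1],
  ∂[2,3,4] = [3,4] − [2,4] + [2,3].
The resulting 27×18 matrix has rank 17, and its Smith normal form has invariant factors (1,1,1,1,1,1,1,1,1,1,1,1,1,1,1,1,1).

Now H_k = ker ∂_k / im ∂_{k+1}, so:

  H_0: rank C_0 − rank ∂_1 = 9 − 8 = 1, and the invariant factors of ∂_1 are all 1, so H_0 ≅ Z.
  H_1: rank ker ∂_1 − rank ∂_2 = (27 − 8) − 17 = 2, and the invariant factors of ∂_2 are all 1, so H_1 ≅ Z^2.
  H_2: rank ker ∂_2 − rank ∂_3 = (18 − 17) − 0 = 1, and there is no ∂_3, so H_2 ≅ Z.

As a check, the Euler characteristic is 9 − 27 + 18 = 0, which agrees with 1 − 2 + 1 = 0.

Hence the Betti numbers are b_0 = 1, b_1 = 2, b_2 = 1.

b_0 = 1, b_1 = 2, b_2 = 1.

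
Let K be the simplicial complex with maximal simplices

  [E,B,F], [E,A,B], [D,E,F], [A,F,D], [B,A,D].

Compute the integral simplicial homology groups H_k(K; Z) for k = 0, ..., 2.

H_0 ≅ Z,  H_1 ≅ Z,  H_2 = 0.

Order the vertices as A < B < D < E < F. Listing each simplex with vertices in this order, K has dimension 2 with simplices:

  0-simplices (5): A, B, D, E, F
  1-simplices (10): AB, AD, AE, AF, BD, BE, BF, DE, DF, EF
  2-simplices (5): ABD, ABE, ADF, BEF, DEF

so the chain groups are C_0 ≅ Z^5, C_1 ≅ Z^10, C_2 ≅ Z^5.

∂_1: C_1 → C_0 maps an edge to its endpoints' difference, ∂[p,q] = q − p.
This gives a 5×10 integer matrix of rank 4; reducing to Smith normal form yields diagonal entries (1,1,1,1).

The boundary map ∂_2: C_2 → C_1 maps a triangle to the signed sum of its edges. For instance
  ∂ABE = BE − AE + AB,
  ∂DEF = EF − DF + DE.
The 10×5 boundary matrix has rank 5 and Smith normal form diag(1,1,1,1,1).

Now H_k = ker ∂_k / im ∂_{k+1}, so:

  H_0: rank C_0 − rank ∂_1 = 5 − 4 = 1, and the invariant factors of ∂_1 are all 1, so H_0 = Z.
  H_1: rank ker ∂_1 − rank ∂_2 = (10 − 4) − 5 = 1, and the invariant factors of ∂_2 are all 1, so H_1 = Z.
  H_2: rank ker ∂_2 − rank ∂_3 = (5 − 5) − 0 = 0, and there is no ∂_3, so H_2 = 0.

As a check, the Euler characteristic is 5 − 10 + 5 = 0, which agrees with 1 − 1 + 0 = 0.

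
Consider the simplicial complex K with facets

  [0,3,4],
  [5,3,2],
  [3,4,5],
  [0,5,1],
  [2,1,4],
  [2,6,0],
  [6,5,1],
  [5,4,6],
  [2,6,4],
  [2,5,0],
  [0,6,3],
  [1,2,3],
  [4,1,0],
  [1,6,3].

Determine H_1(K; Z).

Fix the vertex order 0 < 1 < 2 < 3 < 4 < 5 < 6 and write every simplex with vertices in increasing order. Then dim K = 2 and the simplices of K are:

  0-simplices (7): [0], [1], [2], [3], [4], [5], [6]
  1-simplices (21): [0,1], [0,2], [0,3], [0,4], [0,5], [0,6], [1,2], [1,3], [1,4], [1,5], [1,6], [2,3], [2,4], [2,5], [2,6], [3,4], [3,5], [3,6], [4,5], [4,6], [5,6]
  2-simplices (14): [0,1,4], [0,1,5], [0,2,5], [0,2,6], [0,3,4], [0,3,6], [1,2,3], [1,2,4], [1,3,6], [1,5,6], [2,3,5], [2,4,6], [3,4,5], [4,5,6]

giving chain groups C_0 ≅ Z^7, C_1 ≅ Z^21, C_2 ≅ Z^14.

∂_1: C_1 → C_0 is given by ∂[p,q] = [q] − [p].
The 7×21 boundary matrix has rank 6 and Smith normal form diag(1,1,1,1,1,1).

Boundary ∂_2: C_2 → C_1 maps a triangle to the signed sum of its edges. For instance
  ∂[2,4,6] = [4,6] − [2,6] + [2,4],
  ∂[0,2,6] = [2,6] − [0,6] + [0,2].
As a 21×14 matrix over Z this has rank 13, with invariant factors (1,1,1,1,1,1,1,1,1,1,1,1,1).

Reading off H_k = ker ∂_k / im ∂_{k+1}:

  H_1: rank ker ∂_1 − rank ∂_2 = (21 − 6) − 13 = 2, and the invariant factors of ∂_2 are all 1, so H_1 = Z^2.

(K is a triangulation of the torus T^2.)

H_1 ≅ Z^2.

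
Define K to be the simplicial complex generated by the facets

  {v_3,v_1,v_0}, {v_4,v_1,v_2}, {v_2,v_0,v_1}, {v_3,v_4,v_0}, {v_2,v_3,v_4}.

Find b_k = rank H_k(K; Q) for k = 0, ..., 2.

Order the vertices as v_0 < v_1 < v_2 < v_3 < v_4. Listing each simplex with vertices in this order, K has dimension 2 with simplices:

  0-simplices (5): [v_0], [v_1], [v_2], [v_3], [v_4]
  1-simplices (10): [v_0,v_1], [v_0,v_2], [v_0,v_3], [v_0,v_4], [v_1,v_2], [v_1,v_3], [v_1,v_4], [v_2,v_3], [v_2,v_4], [v_3,v_4]
  2-simplices (5): [v_0,v_1,v_2], [v_0,v_1,v_3], [v_0,v_3,v_4], [v_1,v_2,v_4], [v_2,v_3,v_4]

so the chain groups are C_0 ≅ Z^5, C_1 ≅ Z^10, C_2 ≅ Z^5.

Boundary ∂_1: C_1 → C_0 sends each edge [p,q] (with p < q) to q − p. For instance
  ∂[v_3,v_4] = [v_4] − [v_3].
The resulting 5×10 matrix has rank 4, and its Smith normal form has invariant factors (1,1,1,1).

Boundary ∂_2: C_2 → C_1 maps a triangle to the signed sum of its edges. For instance
  ∂[v_0,v_1,v_2] = [v_1,v_2] − [v_0,v_2] + [v_0,v_1],
  ∂[v_0,v_1,v_3] = [v_1,v_3] − [v_0,v_3] + [v_0,v_1].
The resulting 10×5 matrix has rank 5, and its Smith normal form has invariant factors (1,1,1,1,1).

From H_k ≅ ker(∂_k) / im(∂_{k+1}) we obtain:

  H_0: rank C_0 − rank ∂_1 = 5 − 4 = 1, and the invariant factors of ∂_1 are all 1, so H_0 ≅ Z.
  H_1: rank ker ∂_1 − rank ∂_2 = (10 − 4) − 5 = 1, and the invariant factors of ∂_2 are all 1, so H_1 ≅ Z.
  H_2: rank ker ∂_2 − rank ∂_3 = (5 − 5) − 0 = 0, and there is no ∂_3, so H_2 ≅ 0.

Hence the Betti numbers are b_0 = 1, b_1 = 1, b_2 = 0.

b_0 = 1, b_1 = 1, b_2 = 0.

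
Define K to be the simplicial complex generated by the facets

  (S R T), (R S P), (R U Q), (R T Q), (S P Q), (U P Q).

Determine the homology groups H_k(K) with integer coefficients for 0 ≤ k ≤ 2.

H_0 ≅ Z,  H_1 ≅ Z,  H_2 = 0.

K has 6 vertices, 12 edges, 6 triangles.
rank ∂_0 = 0, rank ∂_1 = 5 ⇒ b_0 = 6 − 0 − 5 = 1; all invariant factors of ∂_1 are 1 so no torsion. So H_0 ≅ Z.
rank ∂_1 = 5, rank ∂_2 = 6 ⇒ b_1 = 12 − 5 − 6 = 1; all invariant factors of ∂_2 are 1 so no torsion. So H_1 ≅ Z.
rank ∂_2 = 6, rank ∂_3 = 0 ⇒ b_2 = 6 − 6 − 0 = 0. So H_2 ≅ 0.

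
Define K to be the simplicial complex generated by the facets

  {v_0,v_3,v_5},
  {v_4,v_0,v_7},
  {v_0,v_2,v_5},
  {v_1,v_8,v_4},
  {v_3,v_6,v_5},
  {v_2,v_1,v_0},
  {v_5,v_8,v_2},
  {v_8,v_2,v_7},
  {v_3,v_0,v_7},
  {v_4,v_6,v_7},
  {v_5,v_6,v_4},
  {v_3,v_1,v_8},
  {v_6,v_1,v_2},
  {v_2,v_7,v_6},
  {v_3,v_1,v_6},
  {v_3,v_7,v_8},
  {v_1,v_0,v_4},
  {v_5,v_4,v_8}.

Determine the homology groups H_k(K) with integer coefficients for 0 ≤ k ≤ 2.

H_0 ≅ Z,  H_1 ≅ Z^2,  H_2 ≅ Z.

Order the vertices as v_0 < v_1 < v_2 < v_3 < v_4 < v_5 < v_6 < v_7 < v_8. Listing each simplex with vertices in this order, K has dimension 2 with simplices:

  0-simplices (9): [v_0], [v_1], [v_2], [v_3], [v_4], [v_5], [v_6], [v_7], [v_8]
  1-simplices (27): (27 of them)
  2-simplices (18): (18 of them)

so the chain groups are C_0 ≅ Z^9, C_1 ≅ Z^27, C_2 ≅ Z^18.

The boundary map ∂_1: C_1 → C_0 sends each edge [p,q] (with p < q) to q − p.
The 9×27 boundary matrix has rank 8 and Smith normal form diag(1,1,1,1,1,1,1,1).

The boundary map ∂_2: C_2 → C_1 acts by ∂[p,q,r] = [q,r] − [p,r] + [p,q]. For instance
  ∂[v_0,v_3,v_7] = [v_3,v_7] − [v_0,v_7] + [v_0,v_3],
  ∂[v_1,v_3,v_6] = [v_3,v_6] − [v_1,v_6] + [v_1,v_3].
As a 27×18 matrix over Z this has rank 17, with invariant factors (1,1,1,1,1,1,1,1,1,1,1,1,1,1,1,1,1).

Computing H_k = (kernel of ∂_k) / (image of ∂_{k+1}):

  H_0: rank C_0 − rank ∂_1 = 9 − 8 = 1, and the invariant factors of ∂_1 are all 1, so H_0 = Z.
  H_1: rank ker ∂_1 − rank ∂_2 = (27 − 8) − 17 = 2, and the invariant factors of ∂_2 are all 1, so H_1 = Z^2.
  H_2: rank ker ∂_2 − rank ∂_3 = (18 − 17) − 0 = 1, and there is no ∂_3, so H_2 = Z.

As a check, the Euler characteristic is 9 − 27 + 18 = 0, which agrees with 1 − 2 + 1 = 0.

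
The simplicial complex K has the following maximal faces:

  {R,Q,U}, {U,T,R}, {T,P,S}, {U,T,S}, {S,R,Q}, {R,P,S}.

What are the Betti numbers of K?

Order the vertices as P < Q < R < S < T < U. Listing each simplex with vertices in this order, K has dimension 2 with simplices:

  0-simplices (6): P, Q, R, S, T, U
  1-simplices (12): PR, PS, PT, QR, QS, QU, RS, RT, RU, ST, SU, TU
  2-simplices (6): PRS, PST, QRS, QRU, RTU, STU

giving chain groups C_0 ≅ Z^6, C_1 ≅ Z^12, C_2 ≅ Z^6.

Boundary ∂_1: C_1 → C_0 sends each edge [p,q] (with p < q) to q − p.
This gives a 6×12 integer matrix of rank 5; reducing to Smith normal form yields diagonal entries (1,1,1,1,1).

The boundary map ∂_2: C_2 → C_1 acts by ∂[p,q,r] = [q,r] − [p,r] + [p,q]. For instance
  ∂PRS = RS − PS + PR,
  ∂QRS = RS − QS + QR.
As a 12×6 matrix over Z this has rank 6, with invariant factors (1,1,1,1,1,1).

Computing H_k = (kernel of ∂_k) / (image of ∂_{k+1}):

  H_0: rank C_0 − rank ∂_1 = 6 − 5 = 1, and the invariant factors of ∂_1 are all 1, so H_0 = Z.
  H_1: rank ker ∂_1 − rank ∂_2 = (12 − 5) − 6 = 1, and the invariant factors of ∂_2 are all 1, so H_1 = Z.
  H_2: rank ker ∂_2 − rank ∂_3 = (6 − 6) − 0 = 0, and there is no ∂_3, so H_2 = 0.

As a check, the Euler characteristic is 6 − 12 + 6 = 0, which agrees with 1 − 1 + 0 = 0.
(K is a triangulation of the cylinder S^1 x I.)

Hence the Betti numbers are b_0 = 1, b_1 = 1, b_2 = 0.

b_0 = 1, b_1 = 1, b_2 = 0.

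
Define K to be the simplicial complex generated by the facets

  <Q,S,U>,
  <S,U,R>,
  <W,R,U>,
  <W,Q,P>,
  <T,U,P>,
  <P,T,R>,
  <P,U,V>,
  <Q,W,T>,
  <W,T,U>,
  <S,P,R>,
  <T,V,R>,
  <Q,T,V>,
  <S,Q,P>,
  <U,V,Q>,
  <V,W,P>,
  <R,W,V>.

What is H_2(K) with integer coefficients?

Order the vertices as P < Q < R < S < T < U < V < W. Listing each simplex with vertices in this order, K has dimension 2 with simplices:

  0-simplices (8): P, Q, R, S, T, U, V, W
  1-simplices (24): PQ, PR, PS, PT, PU, PV, PW, QS, QT, QU, QV, QW, RS, RT, RU, RV, RW, SU, TU, TV, TW, UV, UW, VW
  2-simplices (16): PQS, PQW, PRS, PRT, PTU, PUV, PVW, QSU, QTV, QTW, QUV, RSU, RTV, RUW, RVW, TUW

giving chain groups C_0 ≅ Z^8, C_1 ≅ Z^24, C_2 ≅ Z^16.

Boundary ∂_1: C_1 → C_0 sends each edge [p,q] (with p < q) to q − p. For instance
  ∂PW = W − P.
The resulting 8×24 matrix has rank 7, and its Smith normal form has invariant factors (1,1,1,1,1,1,1).

The boundary map ∂_2: C_2 → C_1 maps a triangle to the signed sum of its edges. For instance
  ∂RSU = SU − RU + RS,
  ∂RTV = TV − RV + RT.
The 24×16 boundary matrix has rank 15 and Smith normal form diag(1,1,1,1,1,1,1,1,1,1,1,1,1,1,1).

Reading off H_k = ker ∂_k / im ∂_{k+1}:

  H_2: rank ker ∂_2 − rank ∂_3 = (16 − 15) − 0 = 1, and there is no ∂_3, so H_2 ≅ Z.

H_2 = Z.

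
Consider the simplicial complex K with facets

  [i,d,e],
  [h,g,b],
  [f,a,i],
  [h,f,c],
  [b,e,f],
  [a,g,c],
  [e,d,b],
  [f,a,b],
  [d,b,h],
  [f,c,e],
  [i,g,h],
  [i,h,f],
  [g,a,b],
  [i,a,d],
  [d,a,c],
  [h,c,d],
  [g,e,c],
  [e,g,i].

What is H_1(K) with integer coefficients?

Order the vertices as a < b < c < d < e < f < g < h < i. Listing each simplex with vertices in this order, K has dimension 2 with simplices:

  0-simplices (9): a, b, c, d, e, f, g, h, i
  1-simplices (27): ab, ac, ad, af, ag, ai, bd, be, bf, bg, bh, cd, ce, cf, cg, ch, de, dh, di, ef, eg, ei, fh, fi, gh, gi, hi
  2-simplices (18): abf, abg, acd, acg, adi, afi, bde, bdh, bef, bgh, cdh, cef, ceg, cfh, dei, egi, fhi, ghi

Hence C_0 ≅ Z^9, C_1 ≅ Z^27, C_2 ≅ Z^18.

∂_1: C_1 → C_0 is given by ∂[p,q] = [q] − [p]. For instance
  ∂ac = c − a.
This gives a 9×27 integer matrix of rank 8; reducing to Smith normal form yields diagonal entries (1,1,1,1,1,1,1,1).

∂_2: C_2 → C_1 sends each 2-simplex [p,q,r] to [q,r] − [p,r] + [p,q]. For instance
  ∂bgh = gh − bh + bg,
  ∂acd = cd − ad + ac.
The resulting 27×18 matrix has rank 17, and its Smith normal form has invariant factors (1,1,1,1,1,1,1,1,1,1,1,1,1,1,1,1,1).

Computing H_k = (kernel of ∂_k) / (image of ∂_{k+1}):

  H_1: rank ker ∂_1 − rank ∂_2 = (27 − 8) − 17 = 2, and the invariant factors of ∂_2 are all 1, so H_1 ≅ Z^2.

(K is a triangulation of the torus T^2.)

H_1 ≅ Z^2.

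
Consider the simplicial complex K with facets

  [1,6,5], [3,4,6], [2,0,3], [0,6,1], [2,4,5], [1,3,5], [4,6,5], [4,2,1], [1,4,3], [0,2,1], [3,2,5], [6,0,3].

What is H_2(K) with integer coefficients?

Fix the vertex order 0 < 1 < 2 < 3 < 4 < 5 < 6 and write every simplex with vertices in increasing order. Then dim K = 2 and the simplices of K are:

  0-simplices (7): [0], [1], [2], [3], [4], [5], [6]
  1-simplices (18): [0,1], [0,2], [0,3], [0,6], [1,2], [1,3], [1,4], [1,5], [1,6], [2,3], [2,4], [2,5], [3,4], [3,5], [3,6], [4,5], [4,6], [5,6]
  2-simplices (12): [0,1,2], [0,1,6], [0,2,3], [0,3,6], [1,2,4], [1,3,4], [1,3,5], [1,5,6], [2,3,5], [2,4,5], [3,4,6], [4,5,6]

Hence C_0 ≅ Z^7, C_1 ≅ Z^18, C_2 ≅ Z^12.

The boundary map ∂_1: C_1 → C_0 sends each edge [p,q] (with p < q) to q − p.
This gives a 7×18 integer matrix of rank 6; reducing to Smith normal form yields diagonal entries (1,1,1,1,1,1).

Boundary ∂_2: C_2 → C_1 sends each 2-simplex [p,q,r] to [q,r] − [p,r] + [p,q]. For instance
  ∂[0,1,6] = [1,6] − [0,6] + [0,1],
  ∂[1,2,4] = [2,4] − [1,4] + [1,2].
This gives a 18×12 integer matrix of rank 12; reducing to Smith normal form yields diagonal entries (1,1,1,1,1,1,1,1,1,1,1,2).

Computing H_k = (kernel of ∂_k) / (image of ∂_{k+1}):

  H_2: rank ker ∂_2 − rank ∂_3 = (12 − 12) − 0 = 0, and there is no ∂_3, so H_2 = 0.

H_2 = 0.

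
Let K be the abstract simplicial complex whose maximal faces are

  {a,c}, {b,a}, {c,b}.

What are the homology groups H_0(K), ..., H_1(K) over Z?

Order the vertices as a < b < c. Listing each simplex with vertices in this order, K has dimension 1 with simplices:

  0-simplices (3): a, b, c
  1-simplices (3): ab, ac, bc

so the chain groups are C_0 ≅ Z^3, C_1 ≅ Z^3.

The boundary map ∂_1: C_1 → C_0 is given by ∂[p,q] = [q] − [p]. For instance
  ∂bc = c − b.
The resulting 3×3 matrix has rank 2, and its Smith normal form has invariant factors (1,1).

From H_k ≅ ker(∂_k) / im(∂_{k+1}) we obtain:

  H_0: rank C_0 − rank ∂_1 = 3 − 2 = 1, and the invariant factors of ∂_1 are all 1, so H_0 ≅ Z.
  H_1: rank ker ∂_1 − rank ∂_2 = (3 − 2) − 0 = 1, and there is no ∂_2, so H_1 ≅ Z.

H_0 = Z,  H_1 = Z.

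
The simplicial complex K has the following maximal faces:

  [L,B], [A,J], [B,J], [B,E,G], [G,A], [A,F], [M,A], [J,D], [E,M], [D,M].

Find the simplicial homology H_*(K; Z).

H_0 ≅ Z,  H_1 ≅ Z^3,  H_2 = 0.

Fix the vertex order A < B < D < E < F < G < J < L < M and write every simplex with vertices in increasing order. Then dim K = 2 and the simplices of K are:

  0-simplices (9): A, B, D, E, F, G, J, L, M
  1-simplices (12): AF, AG, AJ, AM, BE, BG, BJ, BL, DJ, DM, EG, EM
  2-simplices (1): BEG

giving chain groups C_0 ≅ Z^9, C_1 ≅ Z^12, C_2 ≅ Z^1.

The boundary map ∂_1: C_1 → C_0 sends each edge [p,q] (with p < q) to q − p. For instance
  ∂BG = G − B.
The resulting 9×12 matrix has rank 8, and its Smith normal form has invariant factors (1,1,1,1,1,1,1,1).

The boundary map ∂_2: C_2 → C_1 sends each 2-simplex [p,q,r] to [q,r] − [p,r] + [p,q]. For instance
  ∂BEG = EG − BG + BE.
This gives a 12×1 integer matrix of rank 1; reducing to Smith normal form yields diagonal entries (1).

From H_k ≅ ker(∂_k) / im(∂_{k+1}) we obtain:

  H_0: rank C_0 − rank ∂_1 = 9 − 8 = 1, and the invariant factors of ∂_1 are all 1, so H_0 ≅ Z.
  H_1: rank ker ∂_1 − rank ∂_2 = (12 − 8) − 1 = 3, and the invariant factors of ∂_2 are all 1, so H_1 ≅ Z^3.
  H_2: rank ker ∂_2 − rank ∂_3 = (1 − 1) − 0 = 0, and there is no ∂_3, so H_2 ≅ 0.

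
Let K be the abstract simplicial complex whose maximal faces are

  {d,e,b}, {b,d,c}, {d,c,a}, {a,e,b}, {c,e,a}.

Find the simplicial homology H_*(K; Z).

We work with the vertex ordering a < b < c < d < e. The simplices of K, each written with vertices in increasing order, are:

  0-simplices (5): a, b, c, d, e
  1-simplices (10): ab, ac, ad, ae, bc, bd, be, cd, ce, de
  2-simplices (5): abe, acd, ace, bcd, bde

Hence C_0 ≅ Z^5, C_1 ≅ Z^10, C_2 ≅ Z^5.

∂_1: C_1 → C_0 sends each edge [p,q] (with p < q) to q − p. For instance
  ∂ac = c − a.
As a 5×10 matrix over Z this has rank 4, with invariant factors (1,1,1,1).

The boundary map ∂_2: C_2 → C_1 sends each 2-simplex [p,q,r] to [q,r] − [p,r] + [p,q]. For instance
  ∂bde = de − be + bd,
  ∂abe = be − ae + ab.
As a 10×5 matrix over Z this has rank 5, with invariant factors (1,1,1,1,1).

Now H_k = ker ∂_k / im ∂_{k+1}, so:

  H_0: rank C_0 − rank ∂_1 = 5 − 4 = 1, and the invariant factors of ∂_1 are all 1, so H_0 = Z.
  H_1: rank ker ∂_1 − rank ∂_2 = (10 − 4) − 5 = 1, and the invariant factors of ∂_2 are all 1, so H_1 = Z.
  H_2: rank ker ∂_2 − rank ∂_3 = (5 − 5) − 0 = 0, and there is no ∂_3, so H_2 = 0.

(K is a triangulation of the Möbius band.)

H_0 ≅ Z,  H_1 ≅ Z,  H_2 = 0.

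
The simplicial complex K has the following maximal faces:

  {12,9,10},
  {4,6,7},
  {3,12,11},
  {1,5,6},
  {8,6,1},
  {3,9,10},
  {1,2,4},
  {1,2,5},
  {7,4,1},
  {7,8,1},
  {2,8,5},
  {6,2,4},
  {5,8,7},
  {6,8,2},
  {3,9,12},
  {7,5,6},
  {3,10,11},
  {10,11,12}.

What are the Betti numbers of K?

Order the vertices as 1 < 2 < 3 < 4 < 5 < 6 < 7 < 8 < 9 < 10 < 11 < 12. Listing each simplex with vertices in this order, K has dimension 2 with simplices:

  0-simplices (12): [1], [2], [3], [4], [5], [6], [7], [8], [9], [10], [11], [12]
  1-simplices (27): (27 of them)
  2-simplices (18): (18 of them)

giving chain groups C_0 ≅ Z^12, C_1 ≅ Z^27, C_2 ≅ Z^18.

Boundary ∂_1: C_1 → C_0 is given by ∂[p,q] = [q] − [p].
As a 12×27 matrix over Z this has rank 10, with invariant factors (1,1,1,1,1,1,1,1,1,1).

Boundary ∂_2: C_2 → C_1 acts by ∂[p,q,r] = [q,r] − [p,r] + [p,q]. For instance
  ∂[2,4,6] = [4,6] − [2,6] + [2,4],
  ∂[3,9,10] = [9,10] − [3,10] + [3,9].
The 27×18 boundary matrix has rank 17 and Smith normal form diag(1,1,1,1,1,1,1,1,1,1,1,1,1,1,1,1,2).

From H_k ≅ ker(∂_k) / im(∂_{k+1}) we obtain:

  H_0: rank C_0 − rank ∂_1 = 12 − 10 = 2, and the invariant factors of ∂_1 are all 1, so H_0 = Z^2.
  H_1: rank ker ∂_1 − rank ∂_2 = (27 − 10) − 17 = 0, and ∂_2 has invariant factor 2 > 1, so H_1 = Z/2Z.
  H_2: rank ker ∂_2 − rank ∂_3 = (18 − 17) − 0 = 1, and there is no ∂_3, so H_2 = Z.

As a check, the Euler characteristic is 12 − 27 + 18 = 3, which agrees with 2 − 0 + 1 = 3.
(K is a triangulation of the disjoint union of the real projective plane RP^2 and the 2-sphere S^2.)

Hence the Betti numbers are b_0 = 2, b_1 = 0, b_2 = 1.

b_0 = 2, b_1 = 0, b_2 = 1.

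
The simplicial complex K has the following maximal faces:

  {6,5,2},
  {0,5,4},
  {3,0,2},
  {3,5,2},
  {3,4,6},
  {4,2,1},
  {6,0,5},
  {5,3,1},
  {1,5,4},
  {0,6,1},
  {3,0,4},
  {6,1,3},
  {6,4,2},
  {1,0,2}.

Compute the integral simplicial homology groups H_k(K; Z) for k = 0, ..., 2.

Take the total order 0 < 1 < 2 < 3 < 4 < 5 < 6 on the vertex set. Then K (dimension 2) consists of the simplices:

  0-simplices (7): [0], [1], [2], [3], [4], [5], [6]
  1-simplices (21): [0,1], [0,2], [0,3], [0,4], [0,5], [0,6], [1,2], [1,3], [1,4], [1,5], [1,6], [2,3], [2,4], [2,5], [2,6], [3,4], [3,5], [3,6], [4,5], [4,6], [5,6]
  2-simplices (14): [0,1,2], [0,1,6], [0,2,3], [0,3,4], [0,4,5], [0,5,6], [1,2,4], [1,3,5], [1,3,6], [1,4,5], [2,3,5], [2,4,6], [2,5,6], [3,4,6]

Hence C_0 ≅ Z^7, C_1 ≅ Z^21, C_2 ≅ Z^14.

Boundary ∂_1: C_1 → C_0 sends each edge [p,q] (with p < q) to q − p.
The 7×21 boundary matrix has rank 6 and Smith normal form diag(1,1,1,1,1,1).

The boundary map ∂_2: C_2 → C_1 acts by ∂[p,q,r] = [q,r] − [p,r] + [p,q]. For instance
  ∂[0,4,5] = [4,5] − [0,5] + [0,4],
  ∂[1,3,6] = [3,6] − [1,6] + [1,3].
The resulting 21×14 matrix has rank 13, and its Smith normal form has invariant factors (1,1,1,1,1,1,1,1,1,1,1,1,1).

From H_k ≅ ker(∂_k) / im(∂_{k+1}) we obtain:

  H_0: rank C_0 − rank ∂_1 = 7 − 6 = 1, and the invariant factors of ∂_1 are all 1, so H_0 ≅ Z.
  H_1: rank ker ∂_1 − rank ∂_2 = (21 − 6) − 13 = 2, and the invariant factors of ∂_2 are all 1, so H_1 ≅ Z^2.
  H_2: rank ker ∂_2 − rank ∂_3 = (14 − 13) − 0 = 1, and there is no ∂_3, so H_2 ≅ Z.

As a check, the Euler characteristic is 7 − 21 + 14 = 0, which agrees with 1 − 2 + 1 = 0.

H_0 = Z,  H_1 = Z^2,  H_2 = Z.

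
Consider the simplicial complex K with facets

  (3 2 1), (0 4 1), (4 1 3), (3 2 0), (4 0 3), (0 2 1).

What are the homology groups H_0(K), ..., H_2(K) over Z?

K has 5 vertices, 9 edges, 6 triangles.
rank ∂_0 = 0, rank ∂_1 = 4 ⇒ b_0 = 5 − 0 − 4 = 1; all invariant factors of ∂_1 are 1 so no torsion. So H_0 = Z.
rank ∂_1 = 4, rank ∂_2 = 5 ⇒ b_1 = 9 − 4 − 5 = 0; all invariant factors of ∂_2 are 1 so no torsion. So H_1 = 0.
rank ∂_2 = 5, rank ∂_3 = 0 ⇒ b_2 = 6 − 5 − 0 = 1. So H_2 = Z.

H_0 = Z,  H_1 = 0,  H_2 = Z.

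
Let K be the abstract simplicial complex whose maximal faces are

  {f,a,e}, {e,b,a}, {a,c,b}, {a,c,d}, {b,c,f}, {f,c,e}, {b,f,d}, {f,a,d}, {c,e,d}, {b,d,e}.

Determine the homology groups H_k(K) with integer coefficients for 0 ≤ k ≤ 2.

H_0 ≅ Z,  H_1 ≅ Z/2Z,  H_2 = 0.

Fix the vertex order a < b < c < d < e < f and write every simplex with vertices in increasing order. Then dim K = 2 and the simplices of K are:

  0-simplices (6): a, b, c, d, e, f
  1-simplices (15): ab, ac, ad, ae, af, bc, bd, be, bf, cd, ce, cf, de, df, ef
  2-simplices (10): abc, abe, acd, adf, aef, bcf, bde, bdf, cde, cef

so the chain groups are C_0 ≅ Z^6, C_1 ≅ Z^15, C_2 ≅ Z^10.

Boundary ∂_1: C_1 → C_0 maps an edge to its endpoints' difference, ∂[p,q] = q − p. For instance
  ∂af = f − a.
The resulting 6×15 matrix has rank 5, and its Smith normal form has invariant factors (1,1,1,1,1).

∂_2: C_2 → C_1 sends each 2-simplex [p,q,r] to [q,r] − [p,r] + [p,q]. For instance
  ∂bcf = cf − bf + bc,
  ∂adf = df − af + ad.
The 15×10 boundary matrix has rank 10 and Smith normal form diag(1,1,1,1,1,1,1,1,1,2).

Reading off H_k = ker ∂_k / im ∂_{k+1}:

  H_0: rank C_0 − rank ∂_1 = 6 − 5 = 1, and the invariant factors of ∂_1 are all 1, so H_0 ≅ Z.
  H_1: rank ker ∂_1 − rank ∂_2 = (15 − 5) − 10 = 0, and ∂_2 has invariant factor 2 > 1, so H_1 ≅ Z/2Z.
  H_2: rank ker ∂_2 − rank ∂_3 = (10 − 10) − 0 = 0, and there is no ∂_3, so H_2 ≅ 0.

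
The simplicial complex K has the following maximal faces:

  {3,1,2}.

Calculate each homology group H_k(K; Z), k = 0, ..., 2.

H_0 ≅ Z,  H_1 = 0,  H_2 = 0.

Take the total order 1 < 2 < 3 on the vertex set. Then K (dimension 2) consists of the simplices:

  0-simplices (3): [1], [2], [3]
  1-simplices (3): [1,2], [1,3], [2,3]
  2-simplices (1): [1,2,3]

giving chain groups C_0 ≅ Z^3, C_1 ≅ Z^3, C_2 ≅ Z^1.

The boundary map ∂_1: C_1 → C_0 sends each edge [p,q] (with p < q) to q − p. For instance
  ∂[1,3] = [3] − [1].
The resulting 3×3 matrix has rank 2, and its Smith normal form has invariant factors (1,1).

The boundary map ∂_2: C_2 → C_1 sends each 2-simplex [p,q,r] to [q,r] − [p,r] + [p,q]. For instance
  ∂[1,2,3] = [2,3] − [1,3] + [1,2].
The 3×1 boundary matrix has rank 1 and Smith normal form diag(1).

Now H_k = ker ∂_k / im ∂_{k+1}, so:

  H_0: rank C_0 − rank ∂_1 = 3 − 2 = 1, and the invariant factors of ∂_1 are all 1, so H_0 ≅ Z.
  H_1: rank ker ∂_1 − rank ∂_2 = (3 − 2) − 1 = 0, and the invariant factors of ∂_2 are all 1, so H_1 ≅ 0.
  H_2: rank ker ∂_2 − rank ∂_3 = (1 − 1) − 0 = 0, and there is no ∂_3, so H_2 ≅ 0.

As a check, the Euler characteristic is 3 − 3 + 1 = 1, which agrees with 1 − 0 + 0 = 1.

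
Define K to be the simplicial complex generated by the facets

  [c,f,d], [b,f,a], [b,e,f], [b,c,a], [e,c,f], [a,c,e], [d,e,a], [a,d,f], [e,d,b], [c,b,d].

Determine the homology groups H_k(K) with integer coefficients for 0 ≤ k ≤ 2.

H_0 = Z,  H_1 = Z/2Z,  H_2 = 0.

We work with the vertex ordering a < b < c < d < e < f. The simplices of K, each written with vertices in increasing order, are:

  0-simplices (6): a, b, c, d, e, f
  1-simplices (15): ab, ac, ad, ae, af, bc, bd, be, bf, cd, ce, cf, de, df, ef
  2-simplices (10): abc, abf, ace, ade, adf, bcd, bde, bef, cdf, cef

so the chain groups are C_0 ≅ Z^6, C_1 ≅ Z^15, C_2 ≅ Z^10.

∂_1: C_1 → C_0 sends each edge [p,q] (with p < q) to q − p.
This gives a 6×15 integer matrix of rank 5; reducing to Smith normal form yields diagonal entries (1,1,1,1,1).

∂_2: C_2 → C_1 maps a triangle to the signed sum of its edges. For instance
  ∂cef = ef − cf + ce,
  ∂ace = ce − ae + ac.
As a 15×10 matrix over Z this has rank 10, with invariant factors (1,1,1,1,1,1,1,1,1,2).

From H_k ≅ ker(∂_k) / im(∂_{k+1}) we obtain:

  H_0: rank C_0 − rank ∂_1 = 6 − 5 = 1, and the invariant factors of ∂_1 are all 1, so H_0 = Z.
  H_1: rank ker ∂_1 − rank ∂_2 = (15 − 5) − 10 = 0, and ∂_2 has invariant factor 2 > 1, so H_1 = Z/2Z.
  H_2: rank ker ∂_2 − rank ∂_3 = (10 − 10) − 0 = 0, and there is no ∂_3, so H_2 = 0.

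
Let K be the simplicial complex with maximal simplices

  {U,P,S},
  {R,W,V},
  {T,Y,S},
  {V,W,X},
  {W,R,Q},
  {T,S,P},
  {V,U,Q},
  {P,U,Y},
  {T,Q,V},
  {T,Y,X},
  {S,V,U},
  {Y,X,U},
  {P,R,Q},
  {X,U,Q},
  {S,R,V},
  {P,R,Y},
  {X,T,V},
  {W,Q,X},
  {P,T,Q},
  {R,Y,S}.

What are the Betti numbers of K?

b_0 = 1, b_1 = 1, b_2 = 0.

Fix the vertex order P < Q < R < S < T < U < V < W < X < Y and write every simplex with vertices in increasing order. Then dim K = 2 and the simplices of K are:

  0-simplices (10): P, Q, R, S, T, U, V, W, X, Y
  1-simplices (30): PQ, PR, PS, PT, PU, PY, QR, QT, QU, QV, QW, QX, RS, RV, RW, RY, ST, SU, SV, SY, TV, TX, TY, UV, UX, UY, VW, VX, WX, XY
  2-simplices (20): PQR, PQT, PRY, PST, PSU, PUY, QRW, QTV, QUV, QUX, QWX, RSV, RSY, RVW, STY, SUV, TVX, TXY, UXY, VWX

so the chain groups are C_0 ≅ Z^10, C_1 ≅ Z^30, C_2 ≅ Z^20.

∂_1: C_1 → C_0 maps an edge to its endpoints' difference, ∂[p,q] = q − p.
The resulting 10×30 matrix has rank 9, and its Smith normal form has invariant factors (1,1,1,1,1,1,1,1,1).

The boundary map ∂_2: C_2 → C_1 acts by ∂[p,q,r] = [q,r] − [p,r] + [p,q]. For instance
  ∂PST = ST − PT + PS,
  ∂PQT = QT − PT + PQ.
The resulting 30×20 matrix has rank 20, and its Smith normal form has invariant factors (1,1,1,1,1,1,1,1,1,1,1,1,1,1,1,1,1,1,1,2).

Now H_k = ker ∂_k / im ∂_{k+1}, so:

  H_0: rank C_0 − rank ∂_1 = 10 − 9 = 1, and the invariant factors of ∂_1 are all 1, so H_0 ≅ Z.
  H_1: rank ker ∂_1 − rank ∂_2 = (30 − 9) − 20 = 1, and ∂_2 has invariant factor 2 > 1, so H_1 ≅ Z ⊕ Z/2.
  H_2: rank ker ∂_2 − rank ∂_3 = (20 − 20) − 0 = 0, and there is no ∂_3, so H_2 ≅ 0.

Hence the Betti numbers are b_0 = 1, b_1 = 1, b_2 = 0.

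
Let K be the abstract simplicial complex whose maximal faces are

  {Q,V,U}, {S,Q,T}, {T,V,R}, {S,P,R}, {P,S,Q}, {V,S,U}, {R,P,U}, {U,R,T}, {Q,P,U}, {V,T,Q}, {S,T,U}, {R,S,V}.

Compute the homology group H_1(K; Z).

H_1 = Z/2Z.

Fix the vertex order P < Q < R < S < T < U < V and write every simplex with vertices in increasing order. Then dim K = 2 and the simplices of K are:

  0-simplices (7): P, Q, R, S, T, U, V
  1-simplices (18): PQ, PR, PS, PU, QS, QT, QU, QV, RS, RT, RU, RV, ST, SU, SV, TU, TV, UV
  2-simplices (12): PQS, PQU, PRS, PRU, QST, QTV, QUV, RSV, RTU, RTV, STU, SUV

so the chain groups are C_0 ≅ Z^7, C_1 ≅ Z^18, C_2 ≅ Z^12.

∂_1: C_1 → C_0 maps an edge to its endpoints' difference, ∂[p,q] = q − p.
The resulting 7×18 matrix has rank 6, and its Smith normal form has invariant factors (1,1,1,1,1,1).

Boundary ∂_2: C_2 → C_1 sends each 2-simplex [p,q,r] to [q,r] − [p,r] + [p,q]. For instance
  ∂SUV = UV − SV + SU,
  ∂PQU = QU − PU + PQ.
The resulting 18×12 matrix has rank 12, and its Smith normal form has invariant factors (1,1,1,1,1,1,1,1,1,1,1,2).

Reading off H_k = ker ∂_k / im ∂_{k+1}:

  H_1: rank ker ∂_1 − rank ∂_2 = (18 − 6) − 12 = 0, and ∂_2 has invariant factor 2 > 1, so H_1 = Z/2Z.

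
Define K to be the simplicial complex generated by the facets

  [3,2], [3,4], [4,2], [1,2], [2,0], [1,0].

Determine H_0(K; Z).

Take the total order 0 < 1 < 2 < 3 < 4 on the vertex set. Then K (dimension 1) consists of the simplices:

  0-simplices (5): [0], [1], [2], [3], [4]
  1-simplices (6): [0,1], [0,2], [1,2], [2,3], [2,4], [3,4]

giving chain groups C_0 ≅ Z^5, C_1 ≅ Z^6.

Boundary ∂_1: C_1 → C_0 is given by ∂[p,q] = [q] − [p].
This gives a 5×6 integer matrix of rank 4; reducing to Smith normal form yields diagonal entries (1,1,1,1).

Computing H_k = (kernel of ∂_k) / (image of ∂_{k+1}):

  H_0: rank C_0 − rank ∂_1 = 5 − 4 = 1, and the invariant factors of ∂_1 are all 1, so H_0 = Z.

(K is a triangulation of a wedge of 2 circles.)

H_0 = Z.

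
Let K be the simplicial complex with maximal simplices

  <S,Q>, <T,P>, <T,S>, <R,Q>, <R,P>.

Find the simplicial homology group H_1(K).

K has 5 vertices, 5 edges.
rank ∂_1 = 4, rank ∂_2 = 0 ⇒ b_1 = 5 − 4 − 0 = 1. So H_1 = Z.

H_1 = Z.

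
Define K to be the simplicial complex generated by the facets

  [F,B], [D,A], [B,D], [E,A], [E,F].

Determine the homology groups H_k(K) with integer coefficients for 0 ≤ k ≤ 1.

H_0 = Z,  H_1 = Z.

Take the total order A < B < D < E < F on the vertex set. Then K (dimension 1) consists of the simplices:

  0-simplices (5): A, B, D, E, F
  1-simplices (5): AD, AE, BD, BF, EF

giving chain groups C_0 ≅ Z^5, C_1 ≅ Z^5.

∂_1: C_1 → C_0 sends each edge [p,q] (with p < q) to q − p.
The resulting 5×5 matrix has rank 4, and its Smith normal form has invariant factors (1,1,1,1).

Reading off H_k = ker ∂_k / im ∂_{k+1}:

  H_0: rank C_0 − rank ∂_1 = 5 − 4 = 1, and the invariant factors of ∂_1 are all 1, so H_0 ≅ Z.
  H_1: rank ker ∂_1 − rank ∂_2 = (5 − 4) − 0 = 1, and there is no ∂_2, so H_1 ≅ Z.

(K is a triangulation of the circle S^1.)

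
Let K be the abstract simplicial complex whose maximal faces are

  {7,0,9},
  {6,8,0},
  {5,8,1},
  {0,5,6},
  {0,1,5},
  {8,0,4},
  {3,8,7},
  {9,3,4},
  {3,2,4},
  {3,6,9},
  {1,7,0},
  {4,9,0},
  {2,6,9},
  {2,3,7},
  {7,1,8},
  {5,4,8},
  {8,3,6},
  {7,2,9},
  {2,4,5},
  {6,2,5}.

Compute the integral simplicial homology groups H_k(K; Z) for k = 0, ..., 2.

Take the total order 0 < 1 < 2 < 3 < 4 < 5 < 6 < 7 < 8 < 9 on the vertex set. Then K (dimension 2) consists of the simplices:

  0-simplices (10): [0], [1], [2], [3], [4], [5], [6], [7], [8], [9]
  1-simplices (30): (30 of them)
  2-simplices (20): (20 of them)

giving chain groups C_0 ≅ Z^10, C_1 ≅ Z^30, C_2 ≅ Z^20.

∂_1: C_1 → C_0 maps an edge to its endpoints' difference, ∂[p,q] = q − p.
The resulting 10×30 matrix has rank 9, and its Smith normal form has invariant factors (1,1,1,1,1,1,1,1,1).

The boundary map ∂_2: C_2 → C_1 acts by ∂[p,q,r] = [q,r] − [p,r] + [p,q]. For instance
  ∂[3,4,9] = [4,9] − [3,9] + [3,4],
  ∂[2,3,7] = [3,7] − [2,7] + [2,3].
The 30×20 boundary matrix has rank 20 and Smith normal form diag(1,1,1,1,1,1,1,1,1,1,1,1,1,1,1,1,1,1,1,2).

From H_k ≅ ker(∂_k) / im(∂_{k+1}) we obtain:

  H_0: rank C_0 − rank ∂_1 = 10 − 9 = 1, and the invariant factors of ∂_1 are all 1, so H_0 = Z.
  H_1: rank ker ∂_1 − rank ∂_2 = (30 − 9) − 20 = 1, and ∂_2 has invariant factor 2 > 1, so H_1 = Z ⊕ Z/2.
  H_2: rank ker ∂_2 − rank ∂_3 = (20 − 20) − 0 = 0, and there is no ∂_3, so H_2 = 0.

(K is a triangulation of the Klein bottle.)

H_0 ≅ Z,  H_1 ≅ Z ⊕ Z/2,  H_2 = 0.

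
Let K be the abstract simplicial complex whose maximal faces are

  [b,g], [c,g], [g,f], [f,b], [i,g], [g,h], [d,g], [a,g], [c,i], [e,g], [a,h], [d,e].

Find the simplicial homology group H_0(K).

K has 9 vertices, 12 edges.
rank ∂_0 = 0, rank ∂_1 = 8 ⇒ b_0 = 9 − 0 − 8 = 1; all invariant factors of ∂_1 are 1 so no torsion. So H_0 = Z.

H_0 ≅ Z.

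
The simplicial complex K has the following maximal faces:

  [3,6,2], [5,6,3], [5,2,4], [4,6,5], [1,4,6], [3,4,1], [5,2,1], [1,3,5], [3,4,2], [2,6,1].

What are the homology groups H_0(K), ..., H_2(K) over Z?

H_0 ≅ Z,  H_1 ≅ Z/2,  H_2 = 0.

K has 6 vertices, 15 edges, 10 triangles.
rank ∂_0 = 0, rank ∂_1 = 5 ⇒ b_0 = 6 − 0 − 5 = 1; all invariant factors of ∂_1 are 1 so no torsion. So H_0 ≅ Z.
rank ∂_1 = 5, rank ∂_2 = 10 ⇒ b_1 = 15 − 5 − 10 = 0; ∂_2 has invariant factor(s) [2] giving torsion. So H_1 ≅ Z/2.
rank ∂_2 = 10, rank ∂_3 = 0 ⇒ b_2 = 10 − 10 − 0 = 0. So H_2 ≅ 0.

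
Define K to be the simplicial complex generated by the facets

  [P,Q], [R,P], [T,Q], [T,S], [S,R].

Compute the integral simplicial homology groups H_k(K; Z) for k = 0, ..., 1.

H_0 ≅ Z,  H_1 ≅ Z.

K has 5 vertices, 5 edges.
rank ∂_0 = 0, rank ∂_1 = 4 ⇒ b_0 = 5 − 0 − 4 = 1; all invariant factors of ∂_1 are 1 so no torsion. So H_0 = Z.
rank ∂_1 = 4, rank ∂_2 = 0 ⇒ b_1 = 5 − 4 − 0 = 1. So H_1 = Z.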